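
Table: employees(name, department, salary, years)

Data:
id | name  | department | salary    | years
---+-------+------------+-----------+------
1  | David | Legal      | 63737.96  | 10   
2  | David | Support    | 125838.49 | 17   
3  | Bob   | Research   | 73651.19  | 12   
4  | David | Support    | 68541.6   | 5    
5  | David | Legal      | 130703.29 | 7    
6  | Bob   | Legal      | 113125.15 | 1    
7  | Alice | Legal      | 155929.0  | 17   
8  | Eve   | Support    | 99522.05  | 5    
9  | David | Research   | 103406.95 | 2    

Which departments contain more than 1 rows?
SELECT department, COUNT(*) as cnt
FROM employees
GROUP BY department
HAVING COUNT(*) > 1

Result:
  Legal: 4
  Research: 2
  Support: 3

Note: HAVING filters groups after aggregation, WHERE filters rows before.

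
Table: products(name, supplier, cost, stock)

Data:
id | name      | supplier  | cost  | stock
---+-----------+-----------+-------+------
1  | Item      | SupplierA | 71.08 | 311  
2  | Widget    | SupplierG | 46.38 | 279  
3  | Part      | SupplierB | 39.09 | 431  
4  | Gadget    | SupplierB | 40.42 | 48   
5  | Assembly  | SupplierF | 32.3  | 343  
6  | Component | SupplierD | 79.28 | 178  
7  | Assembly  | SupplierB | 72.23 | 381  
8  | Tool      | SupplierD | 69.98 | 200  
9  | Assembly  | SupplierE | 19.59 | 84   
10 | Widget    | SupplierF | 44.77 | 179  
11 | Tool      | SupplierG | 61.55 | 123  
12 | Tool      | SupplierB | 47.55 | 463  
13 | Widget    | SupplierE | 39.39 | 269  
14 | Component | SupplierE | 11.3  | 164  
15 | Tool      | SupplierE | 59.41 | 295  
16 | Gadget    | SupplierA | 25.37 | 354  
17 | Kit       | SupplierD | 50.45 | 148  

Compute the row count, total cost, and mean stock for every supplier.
SELECT supplier,
       COUNT(*) as cnt,
       SUM(cost) as total_cost,
       AVG(stock) as avg_stock
FROM products
GROUP BY supplier

Result:
  SupplierA: 2 records, 96.45 total cost, 332.50 avg stock
  SupplierB: 4 records, 199.29 total cost, 330.75 avg stock
  SupplierD: 3 records, 199.71 total cost, 175.33 avg stock
  SupplierE: 4 records, 129.69 total cost, 203.00 avg stock
  SupplierF: 2 records, 77.07 total cost, 261.00 avg stock
  SupplierG: 2 records, 107.93 total cost, 201.00 avg stock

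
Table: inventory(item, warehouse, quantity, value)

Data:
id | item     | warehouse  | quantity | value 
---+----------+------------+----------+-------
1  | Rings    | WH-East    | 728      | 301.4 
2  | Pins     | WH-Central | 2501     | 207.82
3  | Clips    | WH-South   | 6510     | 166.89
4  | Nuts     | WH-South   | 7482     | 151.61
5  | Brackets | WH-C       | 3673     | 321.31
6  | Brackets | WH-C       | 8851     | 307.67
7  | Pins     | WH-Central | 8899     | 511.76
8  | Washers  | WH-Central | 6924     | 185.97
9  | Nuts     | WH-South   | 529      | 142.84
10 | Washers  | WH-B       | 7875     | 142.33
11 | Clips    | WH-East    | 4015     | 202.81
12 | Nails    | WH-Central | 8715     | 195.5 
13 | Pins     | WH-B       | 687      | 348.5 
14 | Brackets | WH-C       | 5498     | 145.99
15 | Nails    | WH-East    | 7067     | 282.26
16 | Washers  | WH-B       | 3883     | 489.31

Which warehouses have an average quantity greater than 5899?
SELECT warehouse, AVG(quantity)
FROM inventory
GROUP BY warehouse
HAVING AVG(quantity) > 5899

Result:
  WH-C: avg=6007.33
  WH-Central: avg=6759.75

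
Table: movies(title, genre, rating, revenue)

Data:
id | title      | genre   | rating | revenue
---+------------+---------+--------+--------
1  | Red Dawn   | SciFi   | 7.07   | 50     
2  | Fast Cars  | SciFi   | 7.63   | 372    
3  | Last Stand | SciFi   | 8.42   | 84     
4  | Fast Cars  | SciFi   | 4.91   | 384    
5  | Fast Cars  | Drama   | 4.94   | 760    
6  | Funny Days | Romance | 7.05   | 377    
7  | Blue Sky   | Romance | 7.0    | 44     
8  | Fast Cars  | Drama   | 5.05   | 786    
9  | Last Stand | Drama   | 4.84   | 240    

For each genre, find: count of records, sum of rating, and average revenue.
SELECT genre,
       COUNT(*) as cnt,
       SUM(rating) as total_rating,
       AVG(revenue) as avg_revenue
FROM movies
GROUP BY genre

Result:
  Drama: 3 records, 14.83 total rating, 595.33 avg revenue
  Romance: 2 records, 14.05 total rating, 210.50 avg revenue
  SciFi: 4 records, 28.03 total rating, 222.50 avg revenue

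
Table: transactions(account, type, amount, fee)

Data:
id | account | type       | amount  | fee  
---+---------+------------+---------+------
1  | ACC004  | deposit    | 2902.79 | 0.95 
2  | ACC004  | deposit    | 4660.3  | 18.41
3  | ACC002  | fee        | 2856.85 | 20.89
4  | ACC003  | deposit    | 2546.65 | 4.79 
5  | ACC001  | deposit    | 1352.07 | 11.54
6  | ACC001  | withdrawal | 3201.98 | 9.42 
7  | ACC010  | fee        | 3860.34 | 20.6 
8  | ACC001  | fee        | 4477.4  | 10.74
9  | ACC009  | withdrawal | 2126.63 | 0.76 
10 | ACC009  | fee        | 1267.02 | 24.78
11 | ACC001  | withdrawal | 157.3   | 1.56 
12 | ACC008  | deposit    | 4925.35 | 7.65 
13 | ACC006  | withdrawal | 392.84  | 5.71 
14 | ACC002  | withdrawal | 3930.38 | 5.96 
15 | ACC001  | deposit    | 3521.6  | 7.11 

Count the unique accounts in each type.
SELECT type, COUNT(DISTINCT account)
FROM transactions
GROUP BY type

Result:
  deposit: 4 distinct
  fee: 4 distinct
  withdrawal: 4 distinct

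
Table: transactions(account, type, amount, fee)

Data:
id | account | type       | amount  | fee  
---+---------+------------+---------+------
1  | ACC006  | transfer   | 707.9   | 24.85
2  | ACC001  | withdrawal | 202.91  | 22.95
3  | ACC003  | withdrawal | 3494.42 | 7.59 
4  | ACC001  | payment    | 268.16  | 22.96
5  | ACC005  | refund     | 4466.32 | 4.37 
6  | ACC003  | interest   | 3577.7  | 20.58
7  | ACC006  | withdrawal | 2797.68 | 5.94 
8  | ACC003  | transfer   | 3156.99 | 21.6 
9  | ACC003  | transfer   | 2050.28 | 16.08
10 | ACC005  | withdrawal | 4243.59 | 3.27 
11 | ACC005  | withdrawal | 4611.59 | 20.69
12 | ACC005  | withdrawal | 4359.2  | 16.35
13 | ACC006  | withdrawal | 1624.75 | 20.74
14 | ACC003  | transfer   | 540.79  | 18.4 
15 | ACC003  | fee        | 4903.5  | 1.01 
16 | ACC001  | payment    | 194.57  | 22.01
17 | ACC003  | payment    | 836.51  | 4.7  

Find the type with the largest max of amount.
SELECT type, MAX(amount) as val
FROM transactions
GROUP BY type
ORDER BY val DESC
LIMIT 1

Result: fee with max(amount) = 4903.50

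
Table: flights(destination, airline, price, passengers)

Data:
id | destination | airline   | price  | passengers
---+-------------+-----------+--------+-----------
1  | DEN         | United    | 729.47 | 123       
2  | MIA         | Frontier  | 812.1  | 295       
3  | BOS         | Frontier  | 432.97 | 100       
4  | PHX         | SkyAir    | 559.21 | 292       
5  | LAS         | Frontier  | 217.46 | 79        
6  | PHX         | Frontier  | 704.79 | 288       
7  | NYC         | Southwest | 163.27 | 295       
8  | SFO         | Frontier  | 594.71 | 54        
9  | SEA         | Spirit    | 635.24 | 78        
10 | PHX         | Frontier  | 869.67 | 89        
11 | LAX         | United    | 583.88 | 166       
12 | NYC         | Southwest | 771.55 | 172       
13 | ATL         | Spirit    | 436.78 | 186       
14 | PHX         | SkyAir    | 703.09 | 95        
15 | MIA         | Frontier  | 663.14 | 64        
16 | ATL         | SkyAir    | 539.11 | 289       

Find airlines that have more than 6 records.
SELECT airline, COUNT(*) as cnt
FROM flights
GROUP BY airline
HAVING COUNT(*) > 6

Result:
  Frontier: 7

Note: HAVING filters groups after aggregation, WHERE filters rows before.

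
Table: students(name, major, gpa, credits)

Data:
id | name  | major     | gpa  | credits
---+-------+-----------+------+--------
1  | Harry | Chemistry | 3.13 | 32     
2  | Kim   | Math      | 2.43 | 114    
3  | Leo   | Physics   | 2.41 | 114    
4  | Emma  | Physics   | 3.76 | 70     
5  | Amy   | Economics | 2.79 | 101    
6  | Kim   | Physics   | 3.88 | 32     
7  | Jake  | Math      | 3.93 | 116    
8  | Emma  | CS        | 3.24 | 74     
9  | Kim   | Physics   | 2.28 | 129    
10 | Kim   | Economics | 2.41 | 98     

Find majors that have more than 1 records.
SELECT major, COUNT(*) as cnt
FROM students
GROUP BY major
HAVING COUNT(*) > 1

Result:
  Economics: 2
  Math: 2
  Physics: 4

Note: HAVING filters groups after aggregation, WHERE filters rows before.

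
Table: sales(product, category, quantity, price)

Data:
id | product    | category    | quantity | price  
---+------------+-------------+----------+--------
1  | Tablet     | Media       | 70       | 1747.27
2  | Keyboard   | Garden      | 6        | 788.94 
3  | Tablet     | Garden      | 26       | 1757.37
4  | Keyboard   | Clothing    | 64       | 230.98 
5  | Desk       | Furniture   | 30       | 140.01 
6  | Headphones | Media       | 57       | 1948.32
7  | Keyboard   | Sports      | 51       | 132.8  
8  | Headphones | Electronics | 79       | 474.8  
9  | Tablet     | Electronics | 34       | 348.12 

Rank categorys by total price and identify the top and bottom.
SELECT category, SUM(price)
FROM sales
GROUP BY category
ORDER BY SUM(price)

All groups:
  Sports: 132.80
  Furniture: 140.01
  Clothing: 230.98
  Electronics: 822.92
  Garden: 2546.31
  Media: 3695.59

Highest: Media (3695.59)
Lowest: Sports (132.80)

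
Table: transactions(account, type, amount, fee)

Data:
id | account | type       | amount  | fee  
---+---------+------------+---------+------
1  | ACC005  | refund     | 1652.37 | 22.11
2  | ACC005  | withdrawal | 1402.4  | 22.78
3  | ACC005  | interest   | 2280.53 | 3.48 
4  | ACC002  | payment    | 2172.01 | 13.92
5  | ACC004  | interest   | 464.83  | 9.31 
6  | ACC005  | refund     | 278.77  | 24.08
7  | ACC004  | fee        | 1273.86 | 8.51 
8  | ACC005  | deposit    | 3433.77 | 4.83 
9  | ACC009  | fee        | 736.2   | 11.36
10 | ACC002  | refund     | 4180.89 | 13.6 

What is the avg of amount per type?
SELECT type, AVG(amount) as result
FROM transactions
GROUP BY type

Result:
  deposit: 3433.77
  fee: 1005.03
  interest: 1372.68
  payment: 2172.01
  refund: 2037.34
  withdrawal: 1402.40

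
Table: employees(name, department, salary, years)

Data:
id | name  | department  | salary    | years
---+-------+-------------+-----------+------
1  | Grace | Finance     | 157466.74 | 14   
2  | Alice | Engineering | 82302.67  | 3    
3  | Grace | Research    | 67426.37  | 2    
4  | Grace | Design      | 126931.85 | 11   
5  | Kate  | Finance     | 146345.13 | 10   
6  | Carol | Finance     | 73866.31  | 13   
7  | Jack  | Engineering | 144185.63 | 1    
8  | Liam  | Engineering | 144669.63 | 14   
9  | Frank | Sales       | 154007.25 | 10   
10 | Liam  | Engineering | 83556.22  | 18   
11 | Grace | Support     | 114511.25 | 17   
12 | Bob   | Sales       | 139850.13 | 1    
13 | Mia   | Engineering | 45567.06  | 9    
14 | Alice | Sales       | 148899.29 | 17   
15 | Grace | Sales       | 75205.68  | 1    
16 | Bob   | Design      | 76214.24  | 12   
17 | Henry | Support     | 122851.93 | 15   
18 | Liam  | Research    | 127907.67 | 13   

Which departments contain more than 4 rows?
SELECT department, COUNT(*) as cnt
FROM employees
GROUP BY department
HAVING COUNT(*) > 4

Result:
  Engineering: 5

Note: HAVING filters groups after aggregation, WHERE filters rows before.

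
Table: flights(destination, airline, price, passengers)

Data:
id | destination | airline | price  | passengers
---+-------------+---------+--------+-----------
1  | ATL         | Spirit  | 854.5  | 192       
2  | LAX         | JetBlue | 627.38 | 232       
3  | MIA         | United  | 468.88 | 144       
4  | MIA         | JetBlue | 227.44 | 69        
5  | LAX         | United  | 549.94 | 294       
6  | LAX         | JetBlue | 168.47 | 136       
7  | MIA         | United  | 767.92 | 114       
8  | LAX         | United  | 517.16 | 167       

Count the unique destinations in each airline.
SELECT airline, COUNT(DISTINCT destination)
FROM flights
GROUP BY airline

Result:
  JetBlue: 2 distinct
  Spirit: 1 distinct
  United: 2 distinct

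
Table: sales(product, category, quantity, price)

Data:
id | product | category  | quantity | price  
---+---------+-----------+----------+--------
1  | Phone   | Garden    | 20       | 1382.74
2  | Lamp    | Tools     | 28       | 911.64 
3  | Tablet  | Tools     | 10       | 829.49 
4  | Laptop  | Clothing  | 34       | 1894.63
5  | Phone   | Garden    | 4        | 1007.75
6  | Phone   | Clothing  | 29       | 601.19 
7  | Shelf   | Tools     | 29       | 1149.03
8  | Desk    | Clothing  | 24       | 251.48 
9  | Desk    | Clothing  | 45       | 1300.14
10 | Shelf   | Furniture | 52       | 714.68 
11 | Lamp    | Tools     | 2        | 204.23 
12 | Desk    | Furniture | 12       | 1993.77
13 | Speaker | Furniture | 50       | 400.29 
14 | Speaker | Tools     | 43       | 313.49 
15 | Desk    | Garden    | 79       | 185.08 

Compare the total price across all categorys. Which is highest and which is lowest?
SELECT category, SUM(price)
FROM sales
GROUP BY category
ORDER BY SUM(price)

All groups:
  Garden: 2575.57
  Furniture: 3108.74
  Tools: 3407.88
  Clothing: 4047.44

Highest: Clothing (4047.44)
Lowest: Garden (2575.57)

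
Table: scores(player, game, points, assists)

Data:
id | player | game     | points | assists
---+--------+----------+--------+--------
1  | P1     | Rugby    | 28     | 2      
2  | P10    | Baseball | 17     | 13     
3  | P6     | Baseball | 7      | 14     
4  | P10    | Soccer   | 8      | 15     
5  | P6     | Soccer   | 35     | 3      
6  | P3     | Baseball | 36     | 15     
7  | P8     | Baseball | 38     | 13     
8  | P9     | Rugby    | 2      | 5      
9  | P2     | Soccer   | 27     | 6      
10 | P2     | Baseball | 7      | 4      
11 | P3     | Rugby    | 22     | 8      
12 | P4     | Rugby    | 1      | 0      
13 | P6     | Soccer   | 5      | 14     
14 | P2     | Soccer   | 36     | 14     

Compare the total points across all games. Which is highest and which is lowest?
SELECT game, SUM(points)
FROM scores
GROUP BY game
ORDER BY SUM(points)

All groups:
  Rugby: 53
  Baseball: 105
  Soccer: 111

Highest: Soccer (111)
Lowest: Rugby (53)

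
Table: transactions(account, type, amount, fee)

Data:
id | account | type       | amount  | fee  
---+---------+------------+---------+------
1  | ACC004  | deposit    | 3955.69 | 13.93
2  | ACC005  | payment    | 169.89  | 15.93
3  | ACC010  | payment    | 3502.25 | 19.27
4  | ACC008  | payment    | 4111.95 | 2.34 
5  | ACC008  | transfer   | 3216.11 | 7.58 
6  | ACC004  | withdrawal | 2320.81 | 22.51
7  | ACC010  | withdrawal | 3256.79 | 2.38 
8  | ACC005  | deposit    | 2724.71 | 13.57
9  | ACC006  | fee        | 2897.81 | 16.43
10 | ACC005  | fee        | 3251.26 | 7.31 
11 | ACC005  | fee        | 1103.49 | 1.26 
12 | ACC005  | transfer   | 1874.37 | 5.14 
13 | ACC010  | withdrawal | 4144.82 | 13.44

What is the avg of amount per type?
SELECT type, AVG(amount) as result
FROM transactions
GROUP BY type

Result:
  deposit: 3340.20
  fee: 2417.52
  payment: 2594.70
  transfer: 2545.24
  withdrawal: 3240.81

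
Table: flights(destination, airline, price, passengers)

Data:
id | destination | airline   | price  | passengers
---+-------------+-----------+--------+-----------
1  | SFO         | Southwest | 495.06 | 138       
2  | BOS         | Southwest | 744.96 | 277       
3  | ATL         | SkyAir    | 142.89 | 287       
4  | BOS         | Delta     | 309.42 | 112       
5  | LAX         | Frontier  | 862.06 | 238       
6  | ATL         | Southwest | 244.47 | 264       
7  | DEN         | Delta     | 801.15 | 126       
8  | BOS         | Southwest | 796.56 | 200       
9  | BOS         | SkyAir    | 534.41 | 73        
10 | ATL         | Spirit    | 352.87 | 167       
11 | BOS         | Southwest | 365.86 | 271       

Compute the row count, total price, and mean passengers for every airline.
SELECT airline,
       COUNT(*) as cnt,
       SUM(price) as total_price,
       AVG(passengers) as avg_passengers
FROM flights
GROUP BY airline

Result:
  Delta: 2 records, 1110.57 total price, 119.00 avg passengers
  Frontier: 1 records, 862.06 total price, 238.00 avg passengers
  SkyAir: 2 records, 677.30 total price, 180.00 avg passengers
  Southwest: 5 records, 2646.91 total price, 230.00 avg passengers
  Spirit: 1 records, 352.87 total price, 167.00 avg passengers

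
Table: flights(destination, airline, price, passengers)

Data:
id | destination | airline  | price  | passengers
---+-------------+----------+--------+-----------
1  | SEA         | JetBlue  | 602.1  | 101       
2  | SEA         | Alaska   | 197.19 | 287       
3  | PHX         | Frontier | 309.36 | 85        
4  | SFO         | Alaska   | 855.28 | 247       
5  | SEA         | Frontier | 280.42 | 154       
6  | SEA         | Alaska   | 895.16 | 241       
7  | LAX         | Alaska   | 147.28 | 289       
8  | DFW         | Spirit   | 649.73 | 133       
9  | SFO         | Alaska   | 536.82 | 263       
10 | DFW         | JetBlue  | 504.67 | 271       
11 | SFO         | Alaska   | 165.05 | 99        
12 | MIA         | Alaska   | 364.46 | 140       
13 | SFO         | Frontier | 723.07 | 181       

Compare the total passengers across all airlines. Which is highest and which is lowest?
SELECT airline, SUM(passengers)
FROM flights
GROUP BY airline
ORDER BY SUM(passengers)

All groups:
  Spirit: 133
  JetBlue: 372
  Frontier: 420
  Alaska: 1566

Highest: Alaska (1566)
Lowest: Spirit (133)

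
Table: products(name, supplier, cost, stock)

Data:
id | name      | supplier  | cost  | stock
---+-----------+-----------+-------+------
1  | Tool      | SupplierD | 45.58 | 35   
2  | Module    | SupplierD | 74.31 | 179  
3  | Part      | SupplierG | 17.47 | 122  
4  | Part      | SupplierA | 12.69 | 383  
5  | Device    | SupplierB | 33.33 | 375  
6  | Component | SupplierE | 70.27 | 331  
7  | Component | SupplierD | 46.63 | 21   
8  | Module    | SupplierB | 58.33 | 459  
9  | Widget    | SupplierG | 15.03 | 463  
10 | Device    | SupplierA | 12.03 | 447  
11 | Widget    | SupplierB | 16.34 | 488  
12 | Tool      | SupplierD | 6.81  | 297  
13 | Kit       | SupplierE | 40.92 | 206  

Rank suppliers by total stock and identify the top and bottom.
SELECT supplier, SUM(stock)
FROM products
GROUP BY supplier
ORDER BY SUM(stock)

All groups:
  SupplierD: 532
  SupplierE: 537
  SupplierG: 585
  SupplierA: 830
  SupplierB: 1322

Highest: SupplierB (1322)
Lowest: SupplierD (532)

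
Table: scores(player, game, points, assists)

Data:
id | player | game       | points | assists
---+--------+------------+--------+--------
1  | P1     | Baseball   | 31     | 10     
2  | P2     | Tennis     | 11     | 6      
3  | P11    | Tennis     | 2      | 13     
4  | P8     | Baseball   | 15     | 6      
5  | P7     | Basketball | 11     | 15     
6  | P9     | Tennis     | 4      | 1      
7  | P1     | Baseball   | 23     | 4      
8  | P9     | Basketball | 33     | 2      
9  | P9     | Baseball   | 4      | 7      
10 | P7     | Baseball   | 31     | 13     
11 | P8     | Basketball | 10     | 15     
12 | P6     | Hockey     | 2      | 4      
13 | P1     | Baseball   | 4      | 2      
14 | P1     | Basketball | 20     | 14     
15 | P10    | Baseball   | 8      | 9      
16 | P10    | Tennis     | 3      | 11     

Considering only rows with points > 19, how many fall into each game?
SELECT game, COUNT(*)
FROM scores
WHERE points > 19
GROUP BY game

Note: WHERE filters rows before grouping.

Result:
  Baseball: 3
  Basketball: 2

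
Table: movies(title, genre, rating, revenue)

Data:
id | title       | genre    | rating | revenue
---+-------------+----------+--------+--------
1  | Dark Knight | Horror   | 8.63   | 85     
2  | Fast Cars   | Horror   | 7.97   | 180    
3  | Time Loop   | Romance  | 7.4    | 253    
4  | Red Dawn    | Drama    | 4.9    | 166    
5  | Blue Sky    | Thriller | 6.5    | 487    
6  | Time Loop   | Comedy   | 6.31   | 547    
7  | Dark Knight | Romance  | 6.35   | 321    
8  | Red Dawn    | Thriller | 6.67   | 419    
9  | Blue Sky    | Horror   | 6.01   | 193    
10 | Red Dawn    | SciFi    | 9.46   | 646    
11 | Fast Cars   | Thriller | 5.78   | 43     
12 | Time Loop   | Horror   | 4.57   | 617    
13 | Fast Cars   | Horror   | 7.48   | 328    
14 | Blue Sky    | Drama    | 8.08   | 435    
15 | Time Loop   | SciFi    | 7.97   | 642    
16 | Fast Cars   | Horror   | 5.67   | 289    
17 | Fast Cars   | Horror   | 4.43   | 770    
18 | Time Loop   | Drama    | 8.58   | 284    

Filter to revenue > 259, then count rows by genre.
SELECT genre, COUNT(*)
FROM movies
WHERE revenue > 259
GROUP BY genre

Note: WHERE filters rows before grouping.

Result:
  Comedy: 1
  Drama: 2
  Horror: 4
  Romance: 1
  SciFi: 2
  Thriller: 2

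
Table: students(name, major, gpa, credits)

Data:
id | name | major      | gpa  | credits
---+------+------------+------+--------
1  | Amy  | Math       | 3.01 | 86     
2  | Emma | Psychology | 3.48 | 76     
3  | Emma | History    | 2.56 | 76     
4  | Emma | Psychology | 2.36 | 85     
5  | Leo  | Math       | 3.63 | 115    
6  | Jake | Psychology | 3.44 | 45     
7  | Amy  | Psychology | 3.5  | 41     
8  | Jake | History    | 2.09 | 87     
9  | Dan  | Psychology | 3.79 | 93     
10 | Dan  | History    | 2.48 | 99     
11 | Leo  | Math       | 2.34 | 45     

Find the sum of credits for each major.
SELECT major, SUM(credits) as result
FROM students
GROUP BY major

Result:
  History: 262
  Math: 246
  Psychology: 340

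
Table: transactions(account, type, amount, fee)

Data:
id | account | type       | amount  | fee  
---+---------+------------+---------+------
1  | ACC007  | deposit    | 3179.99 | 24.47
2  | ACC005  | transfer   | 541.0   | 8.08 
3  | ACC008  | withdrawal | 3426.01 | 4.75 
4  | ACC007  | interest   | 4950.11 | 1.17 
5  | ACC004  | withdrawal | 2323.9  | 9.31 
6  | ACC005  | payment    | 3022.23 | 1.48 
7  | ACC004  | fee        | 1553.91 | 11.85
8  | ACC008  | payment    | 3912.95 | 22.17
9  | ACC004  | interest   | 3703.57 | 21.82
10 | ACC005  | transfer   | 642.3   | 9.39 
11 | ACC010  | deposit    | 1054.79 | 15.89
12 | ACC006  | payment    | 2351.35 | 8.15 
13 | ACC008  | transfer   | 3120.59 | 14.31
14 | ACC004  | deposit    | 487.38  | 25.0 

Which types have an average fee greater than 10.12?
SELECT type, AVG(fee)
FROM transactions
GROUP BY type
HAVING AVG(fee) > 10.12

Result:
  deposit: avg=21.79
  fee: avg=11.85
  interest: avg=11.50
  payment: avg=10.60
  transfer: avg=10.59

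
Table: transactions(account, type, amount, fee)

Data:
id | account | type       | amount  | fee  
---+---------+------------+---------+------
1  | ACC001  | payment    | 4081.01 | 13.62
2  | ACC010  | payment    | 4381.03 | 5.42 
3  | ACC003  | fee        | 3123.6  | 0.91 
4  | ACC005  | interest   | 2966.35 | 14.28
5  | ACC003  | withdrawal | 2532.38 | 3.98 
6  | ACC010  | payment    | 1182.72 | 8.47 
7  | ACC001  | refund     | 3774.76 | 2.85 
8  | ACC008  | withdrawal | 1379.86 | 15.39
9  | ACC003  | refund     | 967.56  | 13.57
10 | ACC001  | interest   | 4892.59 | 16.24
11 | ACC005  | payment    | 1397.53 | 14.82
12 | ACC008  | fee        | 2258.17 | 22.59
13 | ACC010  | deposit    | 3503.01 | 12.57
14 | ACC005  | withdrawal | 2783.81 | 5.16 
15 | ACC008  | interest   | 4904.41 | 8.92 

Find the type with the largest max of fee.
SELECT type, MAX(fee) as val
FROM transactions
GROUP BY type
ORDER BY val DESC
LIMIT 1

Result: fee with max(fee) = 22.59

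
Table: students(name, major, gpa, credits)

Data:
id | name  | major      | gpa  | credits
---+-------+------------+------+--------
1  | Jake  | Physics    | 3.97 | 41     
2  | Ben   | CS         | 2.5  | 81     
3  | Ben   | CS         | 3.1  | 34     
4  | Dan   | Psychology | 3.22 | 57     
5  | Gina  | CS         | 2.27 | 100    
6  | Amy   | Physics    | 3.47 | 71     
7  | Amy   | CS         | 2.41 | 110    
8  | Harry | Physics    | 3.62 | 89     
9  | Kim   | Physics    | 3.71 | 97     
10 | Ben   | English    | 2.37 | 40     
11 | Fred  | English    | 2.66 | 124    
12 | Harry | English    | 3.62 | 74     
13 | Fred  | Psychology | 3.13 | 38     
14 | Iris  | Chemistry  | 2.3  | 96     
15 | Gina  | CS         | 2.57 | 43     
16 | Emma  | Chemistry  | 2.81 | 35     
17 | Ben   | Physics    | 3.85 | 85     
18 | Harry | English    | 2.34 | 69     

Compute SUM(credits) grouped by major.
SELECT major, SUM(credits) as result
FROM students
GROUP BY major

Result:
  CS: 368
  Chemistry: 131
  English: 307
  Physics: 383
  Psychology: 95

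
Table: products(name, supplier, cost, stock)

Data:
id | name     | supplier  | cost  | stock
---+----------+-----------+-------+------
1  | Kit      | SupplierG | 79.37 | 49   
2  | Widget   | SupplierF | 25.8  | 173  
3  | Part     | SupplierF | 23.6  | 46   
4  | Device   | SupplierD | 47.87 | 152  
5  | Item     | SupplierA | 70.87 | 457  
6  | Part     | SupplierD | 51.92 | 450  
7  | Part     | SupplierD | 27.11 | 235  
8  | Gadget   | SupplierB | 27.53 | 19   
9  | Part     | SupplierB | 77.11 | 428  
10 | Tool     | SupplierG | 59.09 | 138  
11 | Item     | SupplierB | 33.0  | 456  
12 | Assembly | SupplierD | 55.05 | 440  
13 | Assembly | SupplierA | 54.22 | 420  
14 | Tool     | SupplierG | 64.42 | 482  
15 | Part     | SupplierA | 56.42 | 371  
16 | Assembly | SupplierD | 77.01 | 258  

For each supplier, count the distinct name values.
SELECT supplier, COUNT(DISTINCT name)
FROM products
GROUP BY supplier

Result:
  SupplierA: 3 distinct
  SupplierB: 3 distinct
  SupplierD: 3 distinct
  SupplierF: 2 distinct
  SupplierG: 2 distinct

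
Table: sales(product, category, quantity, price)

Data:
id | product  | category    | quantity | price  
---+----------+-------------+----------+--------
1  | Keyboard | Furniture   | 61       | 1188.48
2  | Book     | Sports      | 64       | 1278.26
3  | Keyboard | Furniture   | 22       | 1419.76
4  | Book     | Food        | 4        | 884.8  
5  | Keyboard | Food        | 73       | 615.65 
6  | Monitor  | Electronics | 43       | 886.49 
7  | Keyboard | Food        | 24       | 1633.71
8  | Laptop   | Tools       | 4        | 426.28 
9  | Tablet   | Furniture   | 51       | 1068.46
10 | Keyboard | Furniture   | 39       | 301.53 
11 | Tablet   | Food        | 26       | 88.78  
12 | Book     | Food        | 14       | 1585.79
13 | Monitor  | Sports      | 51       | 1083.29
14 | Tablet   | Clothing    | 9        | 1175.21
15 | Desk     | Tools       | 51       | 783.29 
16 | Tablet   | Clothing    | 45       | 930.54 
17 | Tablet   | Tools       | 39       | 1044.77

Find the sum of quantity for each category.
SELECT category, SUM(quantity) as result
FROM sales
GROUP BY category

Result:
  Clothing: 54
  Electronics: 43
  Food: 141
  Furniture: 173
  Sports: 115
  Tools: 94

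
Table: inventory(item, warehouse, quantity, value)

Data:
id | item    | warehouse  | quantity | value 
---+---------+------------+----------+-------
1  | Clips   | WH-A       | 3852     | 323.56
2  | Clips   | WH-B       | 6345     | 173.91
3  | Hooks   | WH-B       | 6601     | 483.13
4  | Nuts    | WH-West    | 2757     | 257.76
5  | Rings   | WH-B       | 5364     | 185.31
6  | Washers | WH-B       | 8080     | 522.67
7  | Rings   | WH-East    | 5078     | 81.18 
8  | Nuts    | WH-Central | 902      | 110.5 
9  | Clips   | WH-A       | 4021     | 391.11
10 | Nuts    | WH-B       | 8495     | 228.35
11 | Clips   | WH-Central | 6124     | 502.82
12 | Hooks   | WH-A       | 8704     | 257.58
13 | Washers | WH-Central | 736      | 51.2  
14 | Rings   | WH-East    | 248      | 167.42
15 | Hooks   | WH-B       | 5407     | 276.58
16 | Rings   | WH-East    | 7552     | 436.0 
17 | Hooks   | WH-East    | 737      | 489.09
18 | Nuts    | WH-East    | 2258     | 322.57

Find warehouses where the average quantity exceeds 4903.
SELECT warehouse, AVG(quantity)
FROM inventory
GROUP BY warehouse
HAVING AVG(quantity) > 4903

Result:
  WH-A: avg=5525.67
  WH-B: avg=6715.33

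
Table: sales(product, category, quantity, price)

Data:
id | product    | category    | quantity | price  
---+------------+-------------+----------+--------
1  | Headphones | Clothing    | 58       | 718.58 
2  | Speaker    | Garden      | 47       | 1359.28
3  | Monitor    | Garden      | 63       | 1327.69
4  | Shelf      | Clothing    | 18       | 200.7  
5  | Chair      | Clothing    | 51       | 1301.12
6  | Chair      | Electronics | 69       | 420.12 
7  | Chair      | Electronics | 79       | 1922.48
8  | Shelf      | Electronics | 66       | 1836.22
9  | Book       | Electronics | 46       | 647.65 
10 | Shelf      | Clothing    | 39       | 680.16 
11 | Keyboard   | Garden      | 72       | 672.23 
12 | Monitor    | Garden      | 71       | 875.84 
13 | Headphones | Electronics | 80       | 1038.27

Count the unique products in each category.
SELECT category, COUNT(DISTINCT product)
FROM sales
GROUP BY category

Result:
  Clothing: 3 distinct
  Electronics: 4 distinct
  Garden: 3 distinct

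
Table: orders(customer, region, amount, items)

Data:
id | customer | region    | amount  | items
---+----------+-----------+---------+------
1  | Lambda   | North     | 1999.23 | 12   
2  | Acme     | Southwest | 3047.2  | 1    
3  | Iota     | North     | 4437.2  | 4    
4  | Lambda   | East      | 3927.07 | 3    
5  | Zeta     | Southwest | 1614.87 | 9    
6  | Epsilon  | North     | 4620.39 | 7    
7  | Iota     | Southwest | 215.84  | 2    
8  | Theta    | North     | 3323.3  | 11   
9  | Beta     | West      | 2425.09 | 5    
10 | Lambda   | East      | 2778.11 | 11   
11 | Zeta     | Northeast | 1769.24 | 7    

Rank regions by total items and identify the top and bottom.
SELECT region, SUM(items)
FROM orders
GROUP BY region
ORDER BY SUM(items)

All groups:
  West: 5
  Northeast: 7
  Southwest: 12
  East: 14
  North: 34

Highest: North (34)
Lowest: West (5)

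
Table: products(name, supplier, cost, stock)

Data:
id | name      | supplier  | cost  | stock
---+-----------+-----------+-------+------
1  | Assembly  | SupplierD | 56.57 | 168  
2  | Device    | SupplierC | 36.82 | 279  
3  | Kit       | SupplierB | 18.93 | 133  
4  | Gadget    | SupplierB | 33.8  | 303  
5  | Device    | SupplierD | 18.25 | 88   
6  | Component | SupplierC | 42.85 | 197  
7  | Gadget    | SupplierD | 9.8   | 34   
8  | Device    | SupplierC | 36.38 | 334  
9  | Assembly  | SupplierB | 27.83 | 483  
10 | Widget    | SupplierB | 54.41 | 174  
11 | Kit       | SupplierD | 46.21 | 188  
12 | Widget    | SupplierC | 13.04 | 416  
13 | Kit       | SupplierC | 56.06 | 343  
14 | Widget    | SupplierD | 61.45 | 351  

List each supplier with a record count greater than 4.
SELECT supplier, COUNT(*) as cnt
FROM products
GROUP BY supplier
HAVING COUNT(*) > 4

Result:
  SupplierC: 5
  SupplierD: 5

Note: HAVING filters groups after aggregation, WHERE filters rows before.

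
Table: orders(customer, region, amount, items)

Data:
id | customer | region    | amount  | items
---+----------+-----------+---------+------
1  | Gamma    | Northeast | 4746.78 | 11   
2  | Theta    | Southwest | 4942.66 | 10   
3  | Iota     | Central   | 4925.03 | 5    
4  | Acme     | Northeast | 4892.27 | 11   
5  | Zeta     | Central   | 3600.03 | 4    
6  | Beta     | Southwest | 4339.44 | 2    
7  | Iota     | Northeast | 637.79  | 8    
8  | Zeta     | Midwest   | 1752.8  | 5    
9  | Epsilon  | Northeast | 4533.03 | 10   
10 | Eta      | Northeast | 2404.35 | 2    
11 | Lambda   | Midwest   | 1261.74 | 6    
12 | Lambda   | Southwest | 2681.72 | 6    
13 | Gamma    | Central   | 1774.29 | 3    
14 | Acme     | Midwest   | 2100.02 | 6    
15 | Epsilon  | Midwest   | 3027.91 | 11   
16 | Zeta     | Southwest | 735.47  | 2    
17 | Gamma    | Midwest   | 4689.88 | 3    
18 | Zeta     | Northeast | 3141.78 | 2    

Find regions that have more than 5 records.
SELECT region, COUNT(*) as cnt
FROM orders
GROUP BY region
HAVING COUNT(*) > 5

Result:
  Northeast: 6

Note: HAVING filters groups after aggregation, WHERE filters rows before.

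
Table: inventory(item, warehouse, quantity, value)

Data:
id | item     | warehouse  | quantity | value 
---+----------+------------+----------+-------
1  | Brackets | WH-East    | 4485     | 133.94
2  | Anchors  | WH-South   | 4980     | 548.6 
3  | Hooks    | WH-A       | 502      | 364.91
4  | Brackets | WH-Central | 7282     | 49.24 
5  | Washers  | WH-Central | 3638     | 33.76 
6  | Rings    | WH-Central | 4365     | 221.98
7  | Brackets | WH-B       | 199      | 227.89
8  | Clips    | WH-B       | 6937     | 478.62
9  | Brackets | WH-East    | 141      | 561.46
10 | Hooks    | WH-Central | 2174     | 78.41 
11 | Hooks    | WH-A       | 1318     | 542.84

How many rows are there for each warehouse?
SELECT warehouse, COUNT(*) as count
FROM inventory
GROUP BY warehouse

Result:
  WH-A: 2
  WH-B: 2
  WH-Central: 4
  WH-East: 2
  WH-South: 1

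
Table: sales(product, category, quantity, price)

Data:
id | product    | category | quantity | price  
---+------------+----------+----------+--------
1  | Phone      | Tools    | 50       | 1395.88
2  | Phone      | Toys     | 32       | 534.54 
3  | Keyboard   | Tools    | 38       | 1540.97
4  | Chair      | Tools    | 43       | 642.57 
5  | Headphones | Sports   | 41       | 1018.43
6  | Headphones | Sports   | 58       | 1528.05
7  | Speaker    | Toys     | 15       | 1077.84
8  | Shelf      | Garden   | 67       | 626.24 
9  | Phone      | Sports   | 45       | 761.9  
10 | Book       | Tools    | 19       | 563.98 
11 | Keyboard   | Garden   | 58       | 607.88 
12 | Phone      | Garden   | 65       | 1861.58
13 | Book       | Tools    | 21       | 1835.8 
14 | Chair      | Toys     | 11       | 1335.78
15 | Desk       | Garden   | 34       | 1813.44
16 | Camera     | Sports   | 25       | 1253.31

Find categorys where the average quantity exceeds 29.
SELECT category, AVG(quantity)
FROM sales
GROUP BY category
HAVING AVG(quantity) > 29

Result:
  Garden: avg=56.00
  Sports: avg=42.25
  Tools: avg=34.20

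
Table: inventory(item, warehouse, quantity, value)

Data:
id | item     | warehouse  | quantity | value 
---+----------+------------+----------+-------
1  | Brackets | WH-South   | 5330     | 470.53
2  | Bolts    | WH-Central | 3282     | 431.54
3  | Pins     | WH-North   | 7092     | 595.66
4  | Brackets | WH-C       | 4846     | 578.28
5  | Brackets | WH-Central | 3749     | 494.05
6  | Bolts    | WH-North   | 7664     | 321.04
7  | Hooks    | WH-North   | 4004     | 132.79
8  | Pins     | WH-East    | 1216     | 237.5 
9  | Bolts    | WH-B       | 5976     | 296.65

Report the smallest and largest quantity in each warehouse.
SELECT warehouse, MIN(quantity), MAX(quantity)
FROM inventory
GROUP BY warehouse

Result:
  WH-B: min=5976, max=5976
  WH-C: min=4846, max=4846
  WH-Central: min=3282, max=3749
  WH-East: min=1216, max=1216
  WH-North: min=4004, max=7664
  WH-South: min=5330, max=5330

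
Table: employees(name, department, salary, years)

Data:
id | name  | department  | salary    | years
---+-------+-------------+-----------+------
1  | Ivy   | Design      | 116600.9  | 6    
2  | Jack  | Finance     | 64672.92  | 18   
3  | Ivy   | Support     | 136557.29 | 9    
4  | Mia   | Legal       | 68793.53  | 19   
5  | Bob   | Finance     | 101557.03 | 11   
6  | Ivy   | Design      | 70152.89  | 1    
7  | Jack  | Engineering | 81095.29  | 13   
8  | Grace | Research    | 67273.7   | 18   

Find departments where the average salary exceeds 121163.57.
SELECT department, AVG(salary)
FROM employees
GROUP BY department
HAVING AVG(salary) > 121163.57

Result:
  Support: avg=136557.29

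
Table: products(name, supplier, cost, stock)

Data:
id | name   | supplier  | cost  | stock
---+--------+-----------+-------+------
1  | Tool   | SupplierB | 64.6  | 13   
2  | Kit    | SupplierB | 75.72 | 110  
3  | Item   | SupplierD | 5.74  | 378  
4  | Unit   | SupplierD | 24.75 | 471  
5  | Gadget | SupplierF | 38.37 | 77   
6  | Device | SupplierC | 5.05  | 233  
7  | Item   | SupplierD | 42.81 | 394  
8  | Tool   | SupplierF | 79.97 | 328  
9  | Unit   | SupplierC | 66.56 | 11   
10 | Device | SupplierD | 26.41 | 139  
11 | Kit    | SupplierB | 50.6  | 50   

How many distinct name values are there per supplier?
SELECT supplier, COUNT(DISTINCT name)
FROM products
GROUP BY supplier

Result:
  SupplierB: 2 distinct
  SupplierC: 2 distinct
  SupplierD: 3 distinct
  SupplierF: 2 distinct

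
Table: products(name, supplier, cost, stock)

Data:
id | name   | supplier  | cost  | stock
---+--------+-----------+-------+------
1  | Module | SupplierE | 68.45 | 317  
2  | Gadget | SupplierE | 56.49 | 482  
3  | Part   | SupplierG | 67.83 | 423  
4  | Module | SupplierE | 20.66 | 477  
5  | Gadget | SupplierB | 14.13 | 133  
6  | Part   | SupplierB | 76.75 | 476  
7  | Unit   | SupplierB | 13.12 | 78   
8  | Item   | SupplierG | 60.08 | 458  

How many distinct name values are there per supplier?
SELECT supplier, COUNT(DISTINCT name)
FROM products
GROUP BY supplier

Result:
  SupplierB: 3 distinct
  SupplierE: 2 distinct
  SupplierG: 2 distinct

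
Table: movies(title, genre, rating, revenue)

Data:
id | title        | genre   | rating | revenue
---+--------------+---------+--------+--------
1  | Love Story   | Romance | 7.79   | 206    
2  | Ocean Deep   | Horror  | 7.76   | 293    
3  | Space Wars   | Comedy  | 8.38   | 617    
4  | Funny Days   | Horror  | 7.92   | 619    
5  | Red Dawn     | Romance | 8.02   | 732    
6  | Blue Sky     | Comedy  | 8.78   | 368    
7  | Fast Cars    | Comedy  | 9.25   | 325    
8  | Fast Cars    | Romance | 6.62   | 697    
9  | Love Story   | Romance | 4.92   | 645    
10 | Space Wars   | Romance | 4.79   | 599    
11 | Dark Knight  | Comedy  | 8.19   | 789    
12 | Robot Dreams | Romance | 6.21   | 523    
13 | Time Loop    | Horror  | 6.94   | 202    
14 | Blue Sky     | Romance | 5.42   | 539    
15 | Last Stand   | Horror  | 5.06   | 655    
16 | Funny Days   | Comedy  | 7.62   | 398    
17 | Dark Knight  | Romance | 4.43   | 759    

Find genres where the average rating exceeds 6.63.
SELECT genre, AVG(rating)
FROM movies
GROUP BY genre
HAVING AVG(rating) > 6.63

Result:
  Comedy: avg=8.44
  Horror: avg=6.92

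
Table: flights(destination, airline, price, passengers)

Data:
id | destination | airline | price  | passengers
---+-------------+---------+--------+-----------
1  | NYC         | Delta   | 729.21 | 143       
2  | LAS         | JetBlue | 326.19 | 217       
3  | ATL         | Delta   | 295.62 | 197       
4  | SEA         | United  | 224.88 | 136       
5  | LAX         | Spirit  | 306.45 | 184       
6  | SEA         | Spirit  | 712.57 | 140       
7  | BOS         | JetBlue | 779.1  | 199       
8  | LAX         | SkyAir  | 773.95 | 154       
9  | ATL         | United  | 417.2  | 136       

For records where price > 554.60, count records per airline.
SELECT airline, COUNT(*)
FROM flights
WHERE price > 554.60
GROUP BY airline

Note: WHERE filters rows before grouping.

Result:
  Delta: 1
  JetBlue: 1
  SkyAir: 1
  Spirit: 1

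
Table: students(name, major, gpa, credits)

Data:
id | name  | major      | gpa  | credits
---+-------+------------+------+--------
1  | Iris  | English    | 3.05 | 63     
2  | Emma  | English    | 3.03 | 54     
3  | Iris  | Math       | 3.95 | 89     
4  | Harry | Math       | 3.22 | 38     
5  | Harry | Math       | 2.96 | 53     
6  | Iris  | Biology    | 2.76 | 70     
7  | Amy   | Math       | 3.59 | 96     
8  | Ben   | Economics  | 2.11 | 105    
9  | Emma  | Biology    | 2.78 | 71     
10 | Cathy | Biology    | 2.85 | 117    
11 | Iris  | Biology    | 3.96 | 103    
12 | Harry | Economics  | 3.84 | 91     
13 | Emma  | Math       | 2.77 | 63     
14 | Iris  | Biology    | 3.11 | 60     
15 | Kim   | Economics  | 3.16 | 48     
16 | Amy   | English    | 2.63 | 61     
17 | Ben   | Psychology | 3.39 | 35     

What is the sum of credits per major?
SELECT major, SUM(credits) as result
FROM students
GROUP BY major

Result:
  Biology: 421
  Economics: 244
  English: 178
  Math: 339
  Psychology: 35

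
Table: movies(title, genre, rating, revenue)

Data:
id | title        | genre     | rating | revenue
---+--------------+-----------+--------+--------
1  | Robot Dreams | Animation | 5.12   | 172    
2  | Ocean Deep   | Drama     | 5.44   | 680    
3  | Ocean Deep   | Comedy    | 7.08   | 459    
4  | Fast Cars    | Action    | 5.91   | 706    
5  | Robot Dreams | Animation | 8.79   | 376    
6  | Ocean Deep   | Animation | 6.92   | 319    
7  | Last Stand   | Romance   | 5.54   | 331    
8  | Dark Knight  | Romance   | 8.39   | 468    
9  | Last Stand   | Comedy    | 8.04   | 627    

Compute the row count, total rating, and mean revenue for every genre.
SELECT genre,
       COUNT(*) as cnt,
       SUM(rating) as total_rating,
       AVG(revenue) as avg_revenue
FROM movies
GROUP BY genre

Result:
  Action: 1 records, 5.91 total rating, 706.00 avg revenue
  Animation: 3 records, 20.83 total rating, 289.00 avg revenue
  Comedy: 2 records, 15.12 total rating, 543.00 avg revenue
  Drama: 1 records, 5.44 total rating, 680.00 avg revenue
  Romance: 2 records, 13.93 total rating, 399.50 avg revenue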